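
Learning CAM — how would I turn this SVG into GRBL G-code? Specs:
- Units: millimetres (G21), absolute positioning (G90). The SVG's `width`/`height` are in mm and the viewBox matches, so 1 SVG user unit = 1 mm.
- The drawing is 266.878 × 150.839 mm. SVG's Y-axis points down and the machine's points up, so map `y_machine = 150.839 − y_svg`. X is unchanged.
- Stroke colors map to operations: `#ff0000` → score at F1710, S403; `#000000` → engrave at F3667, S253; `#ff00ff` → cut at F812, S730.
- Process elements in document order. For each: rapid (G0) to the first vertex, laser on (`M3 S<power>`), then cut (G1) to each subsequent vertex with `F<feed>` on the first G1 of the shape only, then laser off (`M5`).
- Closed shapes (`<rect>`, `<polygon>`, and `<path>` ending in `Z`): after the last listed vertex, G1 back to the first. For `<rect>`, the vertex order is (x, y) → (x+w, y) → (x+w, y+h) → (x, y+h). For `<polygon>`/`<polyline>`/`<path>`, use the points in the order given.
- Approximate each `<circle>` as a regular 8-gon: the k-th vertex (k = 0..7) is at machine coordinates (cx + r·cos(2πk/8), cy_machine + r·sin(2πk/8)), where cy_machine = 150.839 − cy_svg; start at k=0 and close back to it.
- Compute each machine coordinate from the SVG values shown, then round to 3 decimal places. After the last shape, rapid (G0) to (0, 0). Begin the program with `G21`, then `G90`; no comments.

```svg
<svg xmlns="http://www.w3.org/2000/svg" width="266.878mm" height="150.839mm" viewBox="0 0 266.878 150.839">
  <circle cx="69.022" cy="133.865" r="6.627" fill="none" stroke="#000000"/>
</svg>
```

viewBox `0 0 266.878 150.839` with mm width/height → 1 unit = 1 mm. Flip: y_m = 150.839 − y_svg.

**Shape 1** — `<circle>` circle, stroke `#000000` → engrave (S253, F3667). Machine vertices: (75.649,16.974) → (73.708,21.660) → (69.022,23.601) → (64.336,21.660) → (62.395,16.974) → (64.336,12.288) → (69.022,10.347) → (73.708,12.288) → (75.649,16.974). Closed: final G1 returns to the first vertex.

G21
G90
G0 X75.649 Y16.974
M3 S253
G1 X73.708 Y21.660 F3667
G1 X69.022 Y23.601
G1 X64.336 Y21.660
G1 X62.395 Y16.974
G1 X64.336 Y12.288
G1 X69.022 Y10.347
G1 X73.708 Y12.288
G1 X75.649 Y16.974
M5
G0 X0.000 Y0.000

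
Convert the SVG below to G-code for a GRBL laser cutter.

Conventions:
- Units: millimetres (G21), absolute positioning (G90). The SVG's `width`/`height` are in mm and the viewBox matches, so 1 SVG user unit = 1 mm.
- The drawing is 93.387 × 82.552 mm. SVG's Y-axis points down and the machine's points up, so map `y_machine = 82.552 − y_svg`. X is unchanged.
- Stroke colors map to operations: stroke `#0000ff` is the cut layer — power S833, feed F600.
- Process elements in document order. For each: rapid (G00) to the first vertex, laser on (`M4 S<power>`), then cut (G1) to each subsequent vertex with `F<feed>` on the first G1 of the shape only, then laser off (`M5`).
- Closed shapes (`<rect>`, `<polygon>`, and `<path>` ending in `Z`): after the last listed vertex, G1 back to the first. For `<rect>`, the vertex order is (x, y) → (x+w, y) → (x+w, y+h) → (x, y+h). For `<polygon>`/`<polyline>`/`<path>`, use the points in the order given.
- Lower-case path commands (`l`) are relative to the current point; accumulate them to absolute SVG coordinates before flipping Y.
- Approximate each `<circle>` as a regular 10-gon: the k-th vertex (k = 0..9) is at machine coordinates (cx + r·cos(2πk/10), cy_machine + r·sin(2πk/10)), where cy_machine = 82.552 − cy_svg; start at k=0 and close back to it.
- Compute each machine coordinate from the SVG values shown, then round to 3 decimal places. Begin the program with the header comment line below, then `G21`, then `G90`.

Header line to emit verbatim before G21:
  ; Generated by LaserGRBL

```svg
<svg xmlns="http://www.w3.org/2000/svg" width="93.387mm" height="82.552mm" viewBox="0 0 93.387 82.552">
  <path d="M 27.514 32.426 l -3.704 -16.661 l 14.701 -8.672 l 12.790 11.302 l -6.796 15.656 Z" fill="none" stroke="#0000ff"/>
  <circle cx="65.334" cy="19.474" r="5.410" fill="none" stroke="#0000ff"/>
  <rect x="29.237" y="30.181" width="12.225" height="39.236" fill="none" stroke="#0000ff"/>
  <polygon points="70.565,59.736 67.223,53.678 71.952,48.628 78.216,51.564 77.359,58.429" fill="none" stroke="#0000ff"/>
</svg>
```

; Generated by LaserGRBL
G21
G90
G00 X27.514 Y50.126
M4 S833
G1 X23.810 Y66.787 F600
G1 X38.511 Y75.459
G1 X51.301 Y64.157
G1 X44.505 Y48.501
G1 X27.514 Y50.126
M5
G00 X70.744 Y63.078
M4 S833
G1 X69.711 Y66.258 F600
G1 X67.006 Y68.223
G1 X63.662 Y68.223
G1 X60.957 Y66.258
G1 X59.924 Y63.078
G1 X60.957 Y59.898
G1 X63.662 Y57.933
G1 X67.006 Y57.933
G1 X69.711 Y59.898
G1 X70.744 Y63.078
M5
G00 X29.237 Y52.371
M4 S833
G1 X41.462 Y52.371 F600
G1 X41.462 Y13.135
G1 X29.237 Y13.135
G1 X29.237 Y52.371
M5
G00 X70.565 Y22.816
M4 S833
G1 X67.223 Y28.874 F600
G1 X71.952 Y33.924
G1 X78.216 Y30.988
G1 X77.359 Y24.123
G1 X70.565 Y22.816
M5

viewBox `0 0 93.387 82.552` with mm width/height → 1 unit = 1 mm. Flip: y_m = 82.552 − y_svg.

**Shape 1** — `<path>` regular polygon, stroke `#0000ff` → cut (S833, F600). Machine vertices: (27.514,50.126) → (23.810,66.787) → (38.511,75.459) → (51.301,64.157) → (44.505,48.501) → (27.514,50.126). Closed: final G1 returns to the first vertex.

**Shape 2** — `<circle>` circle, stroke `#0000ff` → cut (S833, F600). Machine vertices: (70.744,63.078) → (69.711,66.258) → (67.006,68.223) → (63.662,68.223) → (60.957,66.258) → (59.924,63.078) → (60.957,59.898) → (63.662,57.933) → (67.006,57.933) → (69.711,59.898) → (70.744,63.078). Closed: final G1 returns to the first vertex.

**Shape 3** — `<rect>` rectangle, stroke `#0000ff` → cut (S833, F600). Machine vertices: (29.237,52.371) → (41.462,52.371) → (41.462,13.135) → (29.237,13.135) → (29.237,52.371). Closed: final G1 returns to the first vertex.

**Shape 4** — `<polygon>` regular polygon, stroke `#0000ff` → cut (S833, F600). Machine vertices: (70.565,22.816) → (67.223,28.874) → (71.952,33.924) → (78.216,30.988) → (77.359,24.123) → (70.565,22.816). Closed: final G1 returns to the first vertex.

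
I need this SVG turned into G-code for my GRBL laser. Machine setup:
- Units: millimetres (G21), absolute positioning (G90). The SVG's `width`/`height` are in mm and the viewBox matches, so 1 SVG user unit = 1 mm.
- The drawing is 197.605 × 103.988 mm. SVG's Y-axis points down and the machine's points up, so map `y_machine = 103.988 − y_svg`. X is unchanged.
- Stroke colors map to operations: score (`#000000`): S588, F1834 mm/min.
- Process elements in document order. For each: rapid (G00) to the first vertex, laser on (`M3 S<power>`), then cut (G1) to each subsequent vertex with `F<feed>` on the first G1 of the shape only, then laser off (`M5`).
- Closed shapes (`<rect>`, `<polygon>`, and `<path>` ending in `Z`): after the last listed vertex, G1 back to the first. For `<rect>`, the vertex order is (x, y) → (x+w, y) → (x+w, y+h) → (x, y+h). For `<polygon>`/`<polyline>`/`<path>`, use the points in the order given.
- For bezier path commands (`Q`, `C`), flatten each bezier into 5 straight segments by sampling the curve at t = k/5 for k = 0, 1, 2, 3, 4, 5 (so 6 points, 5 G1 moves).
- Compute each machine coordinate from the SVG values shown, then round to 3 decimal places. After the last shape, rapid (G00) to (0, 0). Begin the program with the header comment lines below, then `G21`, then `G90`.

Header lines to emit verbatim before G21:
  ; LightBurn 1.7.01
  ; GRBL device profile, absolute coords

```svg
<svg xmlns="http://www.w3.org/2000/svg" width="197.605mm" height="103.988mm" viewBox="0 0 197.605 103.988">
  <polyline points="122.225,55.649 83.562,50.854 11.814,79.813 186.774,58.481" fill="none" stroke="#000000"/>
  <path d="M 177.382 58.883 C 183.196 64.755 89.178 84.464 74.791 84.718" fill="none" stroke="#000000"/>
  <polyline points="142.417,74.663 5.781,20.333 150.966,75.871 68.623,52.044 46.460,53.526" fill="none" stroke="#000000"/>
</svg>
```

viewBox `0 0 197.605 103.988` with mm width/height → 1 unit = 1 mm. Flip: y_m = 103.988 − y_svg.

**Shape 1** — `<polyline>` open polyline, stroke `#000000` → score (S588, F1834). Machine vertices: (122.225,48.339) → (83.562,53.134) → (11.814,24.175) → (186.774,45.507). Open path.

**Shape 2** — `<path>` cubic bezier, stroke `#000000` → score (S588, F1834). Control points (SVG): P0=(177.382,58.883), P1=(183.196,64.755), P2=(89.178,84.464), P3=(74.791,84.718); sampled at t=k/5. Machine vertices: (177.382,45.105) → (170.326,40.188) → (147.925,33.548) → (118.793,26.783) → (91.543,21.491) → (74.791,19.270). Open path.

**Shape 3** — `<polyline>` open polyline, stroke `#000000` → score (S588, F1834). Machine vertices: (142.417,29.325) → (5.781,83.655) → (150.966,28.117) → (68.623,51.944) → (46.460,50.462). Open path.

; LightBurn 1.7.01
; GRBL device profile, absolute coords
G21
G90
G00 X122.225 Y48.339
M3 S588
G1 X83.562 Y53.134 F1834
G1 X11.814 Y24.175
G1 X186.774 Y45.507
M5
G00 X177.382 Y45.105
M3 S588
G1 X170.326 Y40.188 F1834
G1 X147.925 Y33.548
G1 X118.793 Y26.783
G1 X91.543 Y21.491
G1 X74.791 Y19.270
M5
G00 X142.417 Y29.325
M3 S588
G1 X5.781 Y83.655 F1834
G1 X150.966 Y28.117
G1 X68.623 Y51.944
G1 X46.460 Y50.462
M5
G00 X0.000 Y0.000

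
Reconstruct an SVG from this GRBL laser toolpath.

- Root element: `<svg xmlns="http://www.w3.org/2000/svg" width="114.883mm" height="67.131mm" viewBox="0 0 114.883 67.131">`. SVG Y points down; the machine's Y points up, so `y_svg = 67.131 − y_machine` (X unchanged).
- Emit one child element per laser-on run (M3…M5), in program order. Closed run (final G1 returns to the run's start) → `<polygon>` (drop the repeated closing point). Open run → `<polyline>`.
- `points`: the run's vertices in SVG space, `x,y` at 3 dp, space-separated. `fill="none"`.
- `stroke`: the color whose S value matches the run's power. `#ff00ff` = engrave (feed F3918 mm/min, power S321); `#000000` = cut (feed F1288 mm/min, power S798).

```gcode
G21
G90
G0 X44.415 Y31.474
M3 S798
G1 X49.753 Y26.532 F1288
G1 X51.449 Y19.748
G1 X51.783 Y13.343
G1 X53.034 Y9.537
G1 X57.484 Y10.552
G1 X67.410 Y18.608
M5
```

<svg xmlns="http://www.w3.org/2000/svg" width="114.883mm" height="67.131mm" viewBox="0 0 114.883 67.131">
  <polyline points="44.415,35.657 49.753,40.599 51.449,47.383 51.783,53.788 53.034,57.594 57.484,56.579 67.410,48.523" fill="none" stroke="#000000"/>
</svg>

Machine Y-up, SVG Y-down with viewBox height 67.131, so y_svg = 67.131 − y_machine; X carries over. Every run uses S798, so all elements get stroke `#000000` (cut).

Run 1: The run is open, so emit a `<polyline>` with points (Y-flipped): 44.415,35.657 49.753,40.599 51.449,47.383 51.783,53.788 53.034,57.594 57.484,56.579 67.410,48.523.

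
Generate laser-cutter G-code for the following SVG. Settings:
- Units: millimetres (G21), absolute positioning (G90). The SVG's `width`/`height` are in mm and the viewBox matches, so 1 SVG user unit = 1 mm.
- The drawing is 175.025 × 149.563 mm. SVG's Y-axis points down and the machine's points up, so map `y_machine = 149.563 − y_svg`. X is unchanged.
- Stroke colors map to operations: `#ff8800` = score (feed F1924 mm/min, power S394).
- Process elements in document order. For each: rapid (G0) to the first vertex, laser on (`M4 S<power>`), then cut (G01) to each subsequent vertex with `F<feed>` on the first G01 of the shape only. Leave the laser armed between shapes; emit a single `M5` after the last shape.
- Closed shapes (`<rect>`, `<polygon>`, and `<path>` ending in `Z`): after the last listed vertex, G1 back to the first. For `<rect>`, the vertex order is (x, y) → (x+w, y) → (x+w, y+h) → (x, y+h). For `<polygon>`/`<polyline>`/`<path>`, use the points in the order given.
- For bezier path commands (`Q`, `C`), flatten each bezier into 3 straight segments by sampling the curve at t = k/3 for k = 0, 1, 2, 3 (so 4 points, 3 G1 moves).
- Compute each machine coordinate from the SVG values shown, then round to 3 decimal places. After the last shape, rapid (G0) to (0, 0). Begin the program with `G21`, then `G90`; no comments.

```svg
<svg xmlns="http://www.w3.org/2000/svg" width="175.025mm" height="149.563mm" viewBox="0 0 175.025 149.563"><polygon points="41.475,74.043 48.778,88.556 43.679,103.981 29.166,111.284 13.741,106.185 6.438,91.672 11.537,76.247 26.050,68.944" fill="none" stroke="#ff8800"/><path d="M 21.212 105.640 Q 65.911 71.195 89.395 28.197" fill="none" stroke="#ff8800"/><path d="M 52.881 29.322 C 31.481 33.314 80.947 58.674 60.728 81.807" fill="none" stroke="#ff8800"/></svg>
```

1 u = 1 mm; y_m = 149.563 − y.

[1] `<polygon>` regular polygon, #ff8800→score S394 F1924: (41.475,75.520) → (48.778,61.007) → (43.679,45.582) → (29.166,38.279) → (13.741,43.378) → (6.438,57.891) → (11.537,73.316) → (26.050,80.619) → (41.475,75.520) (closed)

[2] `<path>` quadratic bezier, #ff8800→score S394 F1924: (21.212,43.923) → (48.654,67.837) → (71.382,93.651) → (89.395,121.366)

[3] `<path>` cubic bezier, #ff8800→score S394 F1924: (52.881,120.241) → (49.897,110.000) → (62.924,90.757) → (60.728,67.756)

G21
G90
G0 X41.475 Y75.520
M4 S394
G01 X48.778 Y61.007 F1924
G01 X43.679 Y45.582
G01 X29.166 Y38.279
G01 X13.741 Y43.378
G01 X6.438 Y57.891
G01 X11.537 Y73.316
G01 X26.050 Y80.619
G01 X41.475 Y75.520
G0 X21.212 Y43.923
M4 S394
G01 X48.654 Y67.837 F1924
G01 X71.382 Y93.651
G01 X89.395 Y121.366
G0 X52.881 Y120.241
M4 S394
G01 X49.897 Y110.000 F1924
G01 X62.924 Y90.757
G01 X60.728 Y67.756
M5
G0 X0.000 Y0.000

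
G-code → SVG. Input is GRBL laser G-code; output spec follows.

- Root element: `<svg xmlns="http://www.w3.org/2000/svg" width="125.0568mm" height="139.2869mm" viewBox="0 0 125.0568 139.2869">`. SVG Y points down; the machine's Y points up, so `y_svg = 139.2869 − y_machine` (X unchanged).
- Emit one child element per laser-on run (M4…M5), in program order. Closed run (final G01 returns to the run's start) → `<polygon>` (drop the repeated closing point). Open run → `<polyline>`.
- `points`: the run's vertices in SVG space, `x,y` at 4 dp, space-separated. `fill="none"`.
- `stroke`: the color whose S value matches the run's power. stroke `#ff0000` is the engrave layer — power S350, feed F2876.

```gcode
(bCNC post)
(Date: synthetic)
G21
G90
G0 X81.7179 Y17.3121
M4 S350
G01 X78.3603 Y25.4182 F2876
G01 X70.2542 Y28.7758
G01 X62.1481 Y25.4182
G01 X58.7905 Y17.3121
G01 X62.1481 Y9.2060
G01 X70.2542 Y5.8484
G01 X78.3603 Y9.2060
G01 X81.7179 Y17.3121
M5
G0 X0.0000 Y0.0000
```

Each laser-on run becomes one SVG element. Flip Y back into SVG space with y_svg = 139.2869 − y_machine. Every run uses S350, so all elements get stroke `#ff0000` (engrave).

Run 1: The run returns to its start, so emit a `<polygon>` with points (Y-flipped): 81.7179,121.9748 78.3603,113.8687 70.2542,110.5111 62.1481,113.8687 58.7905,121.9748 62.1481,130.0809 70.2542,133.4385 78.3603,130.0809.

<svg xmlns="http://www.w3.org/2000/svg" width="125.0568mm" height="139.2869mm" viewBox="0 0 125.0568 139.2869">
  <polygon points="81.7179,121.9748 78.3603,113.8687 70.2542,110.5111 62.1481,113.8687 58.7905,121.9748 62.1481,130.0809 70.2542,133.4385 78.3603,130.0809" fill="none" stroke="#ff0000"/>
</svg>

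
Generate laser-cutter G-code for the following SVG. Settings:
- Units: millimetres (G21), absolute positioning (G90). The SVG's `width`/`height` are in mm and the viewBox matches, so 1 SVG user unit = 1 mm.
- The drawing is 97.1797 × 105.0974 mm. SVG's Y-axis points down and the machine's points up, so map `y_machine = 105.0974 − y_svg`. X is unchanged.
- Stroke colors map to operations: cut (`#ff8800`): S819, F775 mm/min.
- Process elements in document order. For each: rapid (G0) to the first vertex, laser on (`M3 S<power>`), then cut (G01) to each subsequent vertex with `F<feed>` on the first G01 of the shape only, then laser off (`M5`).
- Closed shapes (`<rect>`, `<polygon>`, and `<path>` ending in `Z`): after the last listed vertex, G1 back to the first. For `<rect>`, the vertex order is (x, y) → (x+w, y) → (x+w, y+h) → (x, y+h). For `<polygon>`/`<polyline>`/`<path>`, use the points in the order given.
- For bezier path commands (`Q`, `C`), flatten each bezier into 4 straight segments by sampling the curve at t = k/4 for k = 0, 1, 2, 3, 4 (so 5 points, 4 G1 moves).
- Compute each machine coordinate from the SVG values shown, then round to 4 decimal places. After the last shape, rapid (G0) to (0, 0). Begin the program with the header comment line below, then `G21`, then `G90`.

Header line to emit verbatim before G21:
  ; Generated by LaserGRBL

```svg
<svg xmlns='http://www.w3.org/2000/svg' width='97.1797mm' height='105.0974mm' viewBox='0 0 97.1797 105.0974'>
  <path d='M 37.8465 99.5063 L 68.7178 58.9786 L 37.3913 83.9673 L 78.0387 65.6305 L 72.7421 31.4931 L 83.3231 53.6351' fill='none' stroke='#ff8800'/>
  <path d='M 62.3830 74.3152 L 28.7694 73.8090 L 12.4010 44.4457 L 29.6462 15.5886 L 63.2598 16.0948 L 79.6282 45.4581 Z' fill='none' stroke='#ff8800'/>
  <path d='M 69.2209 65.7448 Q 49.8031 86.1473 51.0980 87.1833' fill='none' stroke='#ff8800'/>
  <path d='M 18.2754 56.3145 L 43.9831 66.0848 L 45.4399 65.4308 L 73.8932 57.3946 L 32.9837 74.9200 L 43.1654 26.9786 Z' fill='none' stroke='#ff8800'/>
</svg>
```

; Generated by LaserGRBL
G21
G90
G0 X37.8465 Y5.5911
M3 S819
G01 X68.7178 Y46.1188 F775
G01 X37.3913 Y21.1301
G01 X78.0387 Y39.4669
G01 X72.7421 Y73.6043
G01 X83.3231 Y51.4623
M5
G0 X62.3830 Y30.7822
M3 S819
G01 X28.7694 Y31.2884 F775
G01 X12.4010 Y60.6517
G01 X29.6462 Y89.5088
G01 X63.2598 Y89.0026
G01 X79.6282 Y59.6393
G01 X62.3830 Y30.7822
M5
G0 X69.2209 Y39.3526
M3 S819
G01 X60.8065 Y30.3618 F775
G01 X54.9813 Y23.7917
G01 X51.7451 Y19.6425
G01 X51.0980 Y17.9141
M5
G0 X18.2754 Y48.7829
M3 S819
G01 X43.9831 Y39.0126 F775
G01 X45.4399 Y39.6666
G01 X73.8932 Y47.7028
G01 X32.9837 Y30.1774
G01 X43.1654 Y78.1188
G01 X18.2754 Y48.7829
M5
G0 X0.0000 Y0.0000

Since the viewBox matches the mm dimensions, user units are millimetres directly. The only transform is the Y-flip y_m = 105.0974 − y_svg.

Shape 1 is a open polyline drawn with `<path>`. Its stroke #ff8800 means cut at S819, F775. After flipping Y the toolpath is (37.8465,5.5911) → (68.7178,46.1188) → (37.3913,21.1301) → (78.0387,39.4669) → (72.7421,73.6043) → (83.3231,51.4623).

Shape 2 is a regular polygon drawn with `<path>`. Its stroke #ff8800 means cut at S819, F775. After flipping Y the toolpath is (62.3830,30.7822) → (28.7694,31.2884) → (12.4010,60.6517) → (29.6462,89.5088) → (63.2598,89.0026) → (79.6282,59.6393) → (62.3830,30.7822), returning to the start.

Shape 3 is a quadratic bezier drawn with `<path>`. Its stroke #ff8800 means cut at S819, F775. After flipping Y the toolpath is (69.2209,39.3526) → (60.8065,30.3618) → (54.9813,23.7917) → (51.7451,19.6425) → (51.0980,17.9141).

Shape 4 is a closed polygon drawn with `<path>`. Its stroke #ff8800 means cut at S819, F775. After flipping Y the toolpath is (18.2754,48.7829) → (43.9831,39.0126) → (45.4399,39.6666) → (73.8932,47.7028) → (32.9837,30.1774) → (43.1654,78.1188) → (18.2754,48.7829), returning to the start.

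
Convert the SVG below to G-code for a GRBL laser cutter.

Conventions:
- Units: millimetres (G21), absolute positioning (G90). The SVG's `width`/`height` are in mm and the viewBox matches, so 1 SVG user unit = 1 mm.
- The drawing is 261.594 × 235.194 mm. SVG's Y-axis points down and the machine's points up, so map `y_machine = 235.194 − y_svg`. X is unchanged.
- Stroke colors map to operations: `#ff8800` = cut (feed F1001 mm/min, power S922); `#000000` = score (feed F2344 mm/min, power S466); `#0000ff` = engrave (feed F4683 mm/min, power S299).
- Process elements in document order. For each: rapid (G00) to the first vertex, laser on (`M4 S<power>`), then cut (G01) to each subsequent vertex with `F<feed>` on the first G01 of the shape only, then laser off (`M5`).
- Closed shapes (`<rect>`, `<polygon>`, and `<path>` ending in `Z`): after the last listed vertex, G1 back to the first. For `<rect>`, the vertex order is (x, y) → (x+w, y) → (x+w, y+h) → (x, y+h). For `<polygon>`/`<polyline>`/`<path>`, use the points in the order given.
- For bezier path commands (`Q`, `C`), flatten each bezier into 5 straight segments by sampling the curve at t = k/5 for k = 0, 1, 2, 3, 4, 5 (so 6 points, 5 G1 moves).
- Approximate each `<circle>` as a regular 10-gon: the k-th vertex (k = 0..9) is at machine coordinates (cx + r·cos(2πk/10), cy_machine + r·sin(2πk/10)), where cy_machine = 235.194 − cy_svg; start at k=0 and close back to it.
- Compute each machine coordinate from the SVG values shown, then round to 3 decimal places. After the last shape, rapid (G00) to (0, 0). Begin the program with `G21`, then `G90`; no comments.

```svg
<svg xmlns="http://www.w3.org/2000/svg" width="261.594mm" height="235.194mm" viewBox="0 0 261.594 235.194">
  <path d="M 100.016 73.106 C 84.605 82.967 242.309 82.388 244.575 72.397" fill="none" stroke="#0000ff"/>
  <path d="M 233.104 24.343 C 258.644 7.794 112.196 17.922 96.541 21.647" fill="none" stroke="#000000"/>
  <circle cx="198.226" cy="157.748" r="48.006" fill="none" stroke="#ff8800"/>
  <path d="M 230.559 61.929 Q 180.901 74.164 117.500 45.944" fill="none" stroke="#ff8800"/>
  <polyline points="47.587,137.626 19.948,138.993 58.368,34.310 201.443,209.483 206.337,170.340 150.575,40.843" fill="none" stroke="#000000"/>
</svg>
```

Since the viewBox matches the mm dimensions, user units are millimetres directly. The only transform is the Y-flip y_m = 235.194 − y_svg.

Shape 1 is a cubic bezier drawn with `<path>`. Its stroke #0000ff means engrave at S299, F4683. After flipping Y the toolpath is (100.016,162.088) → (108.915,157.416) → (143.591,155.200) → (188.273,155.391) → (227.191,157.940) → (244.575,162.797).

Shape 2 is a cubic bezier drawn with `<path>`. Its stroke #000000 means score at S466, F2344. After flipping Y the toolpath is (233.104,210.851) → (230.212,217.844) → (200.576,220.022) → (158.730,218.973) → (119.207,216.286) → (96.541,213.547).

Shape 3 is a circle drawn with `<circle>`. Its stroke #ff8800 means cut at S922, F1001. After flipping Y the toolpath is (246.232,77.446) → (237.064,105.663) → (213.061,123.102) → (183.391,123.102) → (159.388,105.663) → (150.220,77.446) → (159.388,49.229) → (183.391,31.790) → (213.061,31.790) → (237.064,49.229) → (246.232,77.446), returning to the start.

Shape 4 is a quadratic bezier drawn with `<path>`. Its stroke #ff8800 means cut at S922, F1001. After flipping Y the toolpath is (230.559,173.265) → (210.146,169.989) → (188.634,169.950) → (166.022,173.147) → (142.311,179.580) → (117.500,189.250).

Shape 5 is a open polyline drawn with `<polyline>`. Its stroke #000000 means score at S466, F2344. After flipping Y the toolpath is (47.587,97.568) → (19.948,96.201) → (58.368,200.884) → (201.443,25.711) → (206.337,64.854) → (150.575,194.351).

G21
G90
G00 X100.016 Y162.088
M4 S299
G01 X108.915 Y157.416 F4683
G01 X143.591 Y155.200
G01 X188.273 Y155.391
G01 X227.191 Y157.940
G01 X244.575 Y162.797
M5
G00 X233.104 Y210.851
M4 S466
G01 X230.212 Y217.844 F2344
G01 X200.576 Y220.022
G01 X158.730 Y218.973
G01 X119.207 Y216.286
G01 X96.541 Y213.547
M5
G00 X246.232 Y77.446
M4 S922
G01 X237.064 Y105.663 F1001
G01 X213.061 Y123.102
G01 X183.391 Y123.102
G01 X159.388 Y105.663
G01 X150.220 Y77.446
G01 X159.388 Y49.229
G01 X183.391 Y31.790
G01 X213.061 Y31.790
G01 X237.064 Y49.229
G01 X246.232 Y77.446
M5
G00 X230.559 Y173.265
M4 S922
G01 X210.146 Y169.989 F1001
G01 X188.634 Y169.950
G01 X166.022 Y173.147
G01 X142.311 Y179.580
G01 X117.500 Y189.250
M5
G00 X47.587 Y97.568
M4 S466
G01 X19.948 Y96.201 F2344
G01 X58.368 Y200.884
G01 X201.443 Y25.711
G01 X206.337 Y64.854
G01 X150.575 Y194.351
M5
G00 X0.000 Y0.000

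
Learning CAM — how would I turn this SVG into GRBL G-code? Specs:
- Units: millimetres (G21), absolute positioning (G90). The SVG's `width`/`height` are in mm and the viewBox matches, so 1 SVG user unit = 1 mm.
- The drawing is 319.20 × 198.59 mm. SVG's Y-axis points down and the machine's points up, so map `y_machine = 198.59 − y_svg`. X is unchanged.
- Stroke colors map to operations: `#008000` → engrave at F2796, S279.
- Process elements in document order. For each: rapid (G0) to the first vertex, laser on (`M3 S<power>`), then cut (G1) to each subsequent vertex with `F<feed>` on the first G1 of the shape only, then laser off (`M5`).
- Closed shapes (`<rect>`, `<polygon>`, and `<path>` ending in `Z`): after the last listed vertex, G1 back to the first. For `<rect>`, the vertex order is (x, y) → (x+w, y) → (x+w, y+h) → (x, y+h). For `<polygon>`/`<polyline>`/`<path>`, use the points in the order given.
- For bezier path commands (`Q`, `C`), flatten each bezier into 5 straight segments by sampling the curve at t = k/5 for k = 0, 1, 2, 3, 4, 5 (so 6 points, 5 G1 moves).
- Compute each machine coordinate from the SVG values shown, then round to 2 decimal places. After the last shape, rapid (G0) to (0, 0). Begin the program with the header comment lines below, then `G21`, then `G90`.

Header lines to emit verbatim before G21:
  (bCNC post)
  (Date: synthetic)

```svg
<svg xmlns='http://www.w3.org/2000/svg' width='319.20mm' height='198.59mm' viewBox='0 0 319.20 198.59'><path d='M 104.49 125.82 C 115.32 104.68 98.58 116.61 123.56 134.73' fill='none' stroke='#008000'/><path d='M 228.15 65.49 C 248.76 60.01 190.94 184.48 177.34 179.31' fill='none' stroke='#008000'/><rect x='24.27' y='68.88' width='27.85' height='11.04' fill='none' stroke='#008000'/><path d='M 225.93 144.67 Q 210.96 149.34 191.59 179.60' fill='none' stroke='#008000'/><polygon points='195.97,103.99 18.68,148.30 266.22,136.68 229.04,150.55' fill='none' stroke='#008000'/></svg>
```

1 u = 1 mm; y_m = 198.59 − y.

[1] `<path>` cubic bezier, #008000→engrave S279 F2796: (104.49,72.77) → (108.23,81.70) → (108.69,83.98) → (109.18,80.91) → (113.02,73.77) → (123.56,63.86)

[2] `<path>` cubic bezier, #008000→engrave S279 F2796: (228.15,133.10) → (232.09,122.87) → (223.09,93.91) → (207.04,58.69) → (189.83,29.66) → (177.34,19.28)

[3] `<rect>` rectangle, #008000→engrave S279 F2796: (24.27,129.71) → (52.12,129.71) → (52.12,118.67) → (24.27,118.67) → (24.27,129.71) (closed)

[4] `<path>` quadratic bezier, #008000→engrave S279 F2796: (225.93,53.92) → (219.77,51.03) → (213.25,46.09) → (206.38,39.10) → (199.16,30.07) → (191.59,18.99)

[5] `<polygon>` closed polygon, #008000→engrave S279 F2796: (195.97,94.60) → (18.68,50.29) → (266.22,61.91) → (229.04,48.04) → (195.97,94.60) (closed)

(bCNC post)
(Date: synthetic)
G21
G90
G0 X104.49 Y72.77
M3 S279
G1 X108.23 Y81.70 F2796
G1 X108.69 Y83.98
G1 X109.18 Y80.91
G1 X113.02 Y73.77
G1 X123.56 Y63.86
M5
G0 X228.15 Y133.10
M3 S279
G1 X232.09 Y122.87 F2796
G1 X223.09 Y93.91
G1 X207.04 Y58.69
G1 X189.83 Y29.66
G1 X177.34 Y19.28
M5
G0 X24.27 Y129.71
M3 S279
G1 X52.12 Y129.71 F2796
G1 X52.12 Y118.67
G1 X24.27 Y118.67
G1 X24.27 Y129.71
M5
G0 X225.93 Y53.92
M3 S279
G1 X219.77 Y51.03 F2796
G1 X213.25 Y46.09
G1 X206.38 Y39.10
G1 X199.16 Y30.07
G1 X191.59 Y18.99
M5
G0 X195.97 Y94.60
M3 S279
G1 X18.68 Y50.29 F2796
G1 X266.22 Y61.91
G1 X229.04 Y48.04
G1 X195.97 Y94.60
M5
G0 X0.00 Y0.00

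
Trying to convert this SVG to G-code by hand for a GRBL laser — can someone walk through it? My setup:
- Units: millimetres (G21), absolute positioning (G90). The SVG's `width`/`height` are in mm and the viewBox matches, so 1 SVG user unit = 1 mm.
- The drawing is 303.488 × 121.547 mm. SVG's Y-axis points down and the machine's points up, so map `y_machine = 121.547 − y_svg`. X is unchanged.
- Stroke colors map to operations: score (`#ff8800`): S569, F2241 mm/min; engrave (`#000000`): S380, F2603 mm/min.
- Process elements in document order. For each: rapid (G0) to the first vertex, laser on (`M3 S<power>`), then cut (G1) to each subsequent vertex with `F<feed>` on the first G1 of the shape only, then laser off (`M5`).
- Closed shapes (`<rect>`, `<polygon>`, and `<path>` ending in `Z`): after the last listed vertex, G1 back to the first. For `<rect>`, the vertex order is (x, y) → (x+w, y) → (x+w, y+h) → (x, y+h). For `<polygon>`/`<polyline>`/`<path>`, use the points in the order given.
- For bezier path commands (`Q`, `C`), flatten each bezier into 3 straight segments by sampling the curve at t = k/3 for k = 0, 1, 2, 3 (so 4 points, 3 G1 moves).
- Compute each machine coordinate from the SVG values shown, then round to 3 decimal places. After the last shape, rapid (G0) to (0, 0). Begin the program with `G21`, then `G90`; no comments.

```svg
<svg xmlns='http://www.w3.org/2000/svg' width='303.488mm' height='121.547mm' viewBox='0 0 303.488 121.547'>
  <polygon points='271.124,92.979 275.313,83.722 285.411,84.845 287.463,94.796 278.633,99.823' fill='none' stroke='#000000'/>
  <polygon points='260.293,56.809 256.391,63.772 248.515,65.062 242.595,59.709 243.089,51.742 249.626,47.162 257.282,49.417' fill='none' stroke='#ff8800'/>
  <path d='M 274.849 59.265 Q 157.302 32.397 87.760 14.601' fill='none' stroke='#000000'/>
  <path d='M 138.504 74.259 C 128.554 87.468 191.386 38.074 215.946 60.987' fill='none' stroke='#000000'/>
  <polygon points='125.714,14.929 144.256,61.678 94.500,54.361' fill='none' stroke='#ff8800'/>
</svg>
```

viewBox `0 0 303.488 121.547` with mm width/height → 1 unit = 1 mm. Flip: y_m = 121.547 − y_svg.

**Shape 1** — `<polygon>` regular polygon, stroke `#000000` → engrave (S380, F2603). Machine vertices: (271.124,28.568) → (275.313,37.825) → (285.411,36.702) → (287.463,26.751) → (278.633,21.724) → (271.124,28.568). Closed: final G1 returns to the first vertex.

**Shape 2** — `<polygon>` regular polygon, stroke `#ff8800` → score (S569, F2241). Machine vertices: (260.293,64.738) → (256.391,57.775) → (248.515,56.485) → (242.595,61.838) → (243.089,69.805) → (249.626,74.385) → (257.282,72.130) → (260.293,64.738). Closed: final G1 returns to the first vertex.

**Shape 3** — `<path>` quadratic bezier, stroke `#000000` → engrave (S380, F2603). Control points (SVG): P0=(274.849,59.265), P1=(157.302,32.397), P2=(87.760,14.601); sampled at t=k/3. Machine vertices: (274.849,62.282) → (201.818,79.186) → (139.455,94.074) → (87.760,106.946). Open path.

**Shape 4** — `<path>` cubic bezier, stroke `#000000` → engrave (S380, F2603). Control points (SVG): P0=(138.504,74.259), P1=(128.554,87.468), P2=(191.386,38.074), P3=(215.946,60.987); sampled at t=k/3. Machine vertices: (138.504,47.288) → (148.702,49.950) → (182.742,64.367) → (215.946,60.560). Open path.

**Shape 5** — `<polygon>` regular polygon, stroke `#ff8800` → score (S569, F2241). Machine vertices: (125.714,106.618) → (144.256,59.869) → (94.500,67.186) → (125.714,106.618). Closed: final G1 returns to the first vertex.

G21
G90
G0 X271.124 Y28.568
M3 S380
G1 X275.313 Y37.825 F2603
G1 X285.411 Y36.702
G1 X287.463 Y26.751
G1 X278.633 Y21.724
G1 X271.124 Y28.568
M5
G0 X260.293 Y64.738
M3 S569
G1 X256.391 Y57.775 F2241
G1 X248.515 Y56.485
G1 X242.595 Y61.838
G1 X243.089 Y69.805
G1 X249.626 Y74.385
G1 X257.282 Y72.130
G1 X260.293 Y64.738
M5
G0 X274.849 Y62.282
M3 S380
G1 X201.818 Y79.186 F2603
G1 X139.455 Y94.074
G1 X87.760 Y106.946
M5
G0 X138.504 Y47.288
M3 S380
G1 X148.702 Y49.950 F2603
G1 X182.742 Y64.367
G1 X215.946 Y60.560
M5
G0 X125.714 Y106.618
M3 S569
G1 X144.256 Y59.869 F2241
G1 X94.500 Y67.186
G1 X125.714 Y106.618
M5
G0 X0.000 Y0.000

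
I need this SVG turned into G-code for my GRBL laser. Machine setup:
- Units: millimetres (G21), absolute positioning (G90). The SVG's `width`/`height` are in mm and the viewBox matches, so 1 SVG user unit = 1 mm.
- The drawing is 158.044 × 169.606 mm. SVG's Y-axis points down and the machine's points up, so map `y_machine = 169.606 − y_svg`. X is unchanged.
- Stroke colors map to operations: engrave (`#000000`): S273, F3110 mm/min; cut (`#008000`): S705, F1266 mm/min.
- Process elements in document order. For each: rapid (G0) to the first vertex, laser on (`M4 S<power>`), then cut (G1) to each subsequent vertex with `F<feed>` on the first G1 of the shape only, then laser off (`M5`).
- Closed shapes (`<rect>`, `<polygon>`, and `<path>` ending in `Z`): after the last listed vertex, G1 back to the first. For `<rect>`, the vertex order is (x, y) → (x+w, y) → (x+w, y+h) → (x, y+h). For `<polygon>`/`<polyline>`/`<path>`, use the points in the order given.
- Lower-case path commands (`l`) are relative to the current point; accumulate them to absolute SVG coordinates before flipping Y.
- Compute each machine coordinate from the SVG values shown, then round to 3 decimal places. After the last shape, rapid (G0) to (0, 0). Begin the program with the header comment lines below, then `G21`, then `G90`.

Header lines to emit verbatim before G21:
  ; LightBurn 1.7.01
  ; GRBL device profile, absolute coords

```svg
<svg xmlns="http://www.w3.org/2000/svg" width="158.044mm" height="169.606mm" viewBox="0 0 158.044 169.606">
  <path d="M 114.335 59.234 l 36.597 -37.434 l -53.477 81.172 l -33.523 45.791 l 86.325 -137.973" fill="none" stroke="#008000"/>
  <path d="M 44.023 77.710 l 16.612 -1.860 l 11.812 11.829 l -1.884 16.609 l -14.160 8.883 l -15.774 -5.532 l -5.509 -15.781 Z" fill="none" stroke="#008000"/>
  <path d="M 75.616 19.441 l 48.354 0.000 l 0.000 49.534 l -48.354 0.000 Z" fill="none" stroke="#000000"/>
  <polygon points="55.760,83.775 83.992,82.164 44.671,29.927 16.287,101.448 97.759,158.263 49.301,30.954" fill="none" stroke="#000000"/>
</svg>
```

; LightBurn 1.7.01
; GRBL device profile, absolute coords
G21
G90
G0 X114.335 Y110.372
M4 S705
G1 X150.932 Y147.806 F1266
G1 X97.455 Y66.634
G1 X63.932 Y20.843
G1 X150.257 Y158.816
M5
G0 X44.023 Y91.896
M4 S705
G1 X60.635 Y93.756 F1266
G1 X72.447 Y81.927
G1 X70.563 Y65.318
G1 X56.403 Y56.435
G1 X40.629 Y61.967
G1 X35.120 Y77.748
G1 X44.023 Y91.896
M5
G0 X75.616 Y150.165
M4 S273
G1 X123.970 Y150.165 F3110
G1 X123.970 Y100.631
G1 X75.616 Y100.631
G1 X75.616 Y150.165
M5
G0 X55.760 Y85.831
M4 S273
G1 X83.992 Y87.442 F3110
G1 X44.671 Y139.679
G1 X16.287 Y68.158
G1 X97.759 Y11.343
G1 X49.301 Y138.652
G1 X55.760 Y85.831
M5
G0 X0.000 Y0.000

Since the viewBox matches the mm dimensions, user units are millimetres directly. The only transform is the Y-flip y_m = 169.606 − y_svg.

Shape 1 is a open polyline drawn with `<path>`. Its stroke #008000 means cut at S705, F1266. After flipping Y the toolpath is (114.335,110.372) → (150.932,147.806) → (97.455,66.634) → (63.932,20.843) → (150.257,158.816).

Shape 2 is a regular polygon drawn with `<path>`. Its stroke #008000 means cut at S705, F1266. After flipping Y the toolpath is (44.023,91.896) → (60.635,93.756) → (72.447,81.927) → (70.563,65.318) → (56.403,56.435) → (40.629,61.967) → (35.120,77.748) → (44.023,91.896), returning to the start.

Shape 3 is a rectangle drawn with `<path>`. Its stroke #000000 means engrave at S273, F3110. After flipping Y the toolpath is (75.616,150.165) → (123.970,150.165) → (123.970,100.631) → (75.616,100.631) → (75.616,150.165), returning to the start.

Shape 4 is a closed polygon drawn with `<polygon>`. Its stroke #000000 means engrave at S273, F3110. After flipping Y the toolpath is (55.760,85.831) → (83.992,87.442) → (44.671,139.679) → (16.287,68.158) → (97.759,11.343) → (49.301,138.652) → (55.760,85.831), returning to the start.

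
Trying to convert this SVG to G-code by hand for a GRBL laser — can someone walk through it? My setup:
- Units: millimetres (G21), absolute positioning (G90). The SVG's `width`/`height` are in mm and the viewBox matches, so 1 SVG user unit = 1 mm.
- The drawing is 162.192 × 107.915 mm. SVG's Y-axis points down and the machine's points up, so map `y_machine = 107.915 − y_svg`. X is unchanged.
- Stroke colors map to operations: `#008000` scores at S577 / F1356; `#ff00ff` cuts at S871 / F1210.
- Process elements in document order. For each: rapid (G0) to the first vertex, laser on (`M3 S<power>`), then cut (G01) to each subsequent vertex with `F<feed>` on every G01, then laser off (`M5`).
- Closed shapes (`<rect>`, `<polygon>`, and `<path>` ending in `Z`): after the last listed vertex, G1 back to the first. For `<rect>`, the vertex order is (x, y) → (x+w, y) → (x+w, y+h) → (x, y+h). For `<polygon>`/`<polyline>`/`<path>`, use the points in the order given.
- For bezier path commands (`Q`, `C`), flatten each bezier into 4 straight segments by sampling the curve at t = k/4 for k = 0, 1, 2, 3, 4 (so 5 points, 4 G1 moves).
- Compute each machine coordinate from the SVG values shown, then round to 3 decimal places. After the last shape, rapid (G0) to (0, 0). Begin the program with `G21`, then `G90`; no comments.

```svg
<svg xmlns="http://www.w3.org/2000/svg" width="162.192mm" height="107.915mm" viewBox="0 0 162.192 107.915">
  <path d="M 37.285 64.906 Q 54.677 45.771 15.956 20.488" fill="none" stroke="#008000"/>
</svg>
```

1 u = 1 mm; y_m = 107.915 − y.

[1] `<path>` quadratic bezier, #008000→score S577 F1356: (37.285,43.009) → (42.474,52.961) → (40.649,63.681) → (31.809,75.170) → (15.956,87.427)

G21
G90
G0 X37.285 Y43.009
M3 S577
G01 X42.474 Y52.961 F1356
G01 X40.649 Y63.681 F1356
G01 X31.809 Y75.170 F1356
G01 X15.956 Y87.427 F1356
M5
G0 X0.000 Y0.000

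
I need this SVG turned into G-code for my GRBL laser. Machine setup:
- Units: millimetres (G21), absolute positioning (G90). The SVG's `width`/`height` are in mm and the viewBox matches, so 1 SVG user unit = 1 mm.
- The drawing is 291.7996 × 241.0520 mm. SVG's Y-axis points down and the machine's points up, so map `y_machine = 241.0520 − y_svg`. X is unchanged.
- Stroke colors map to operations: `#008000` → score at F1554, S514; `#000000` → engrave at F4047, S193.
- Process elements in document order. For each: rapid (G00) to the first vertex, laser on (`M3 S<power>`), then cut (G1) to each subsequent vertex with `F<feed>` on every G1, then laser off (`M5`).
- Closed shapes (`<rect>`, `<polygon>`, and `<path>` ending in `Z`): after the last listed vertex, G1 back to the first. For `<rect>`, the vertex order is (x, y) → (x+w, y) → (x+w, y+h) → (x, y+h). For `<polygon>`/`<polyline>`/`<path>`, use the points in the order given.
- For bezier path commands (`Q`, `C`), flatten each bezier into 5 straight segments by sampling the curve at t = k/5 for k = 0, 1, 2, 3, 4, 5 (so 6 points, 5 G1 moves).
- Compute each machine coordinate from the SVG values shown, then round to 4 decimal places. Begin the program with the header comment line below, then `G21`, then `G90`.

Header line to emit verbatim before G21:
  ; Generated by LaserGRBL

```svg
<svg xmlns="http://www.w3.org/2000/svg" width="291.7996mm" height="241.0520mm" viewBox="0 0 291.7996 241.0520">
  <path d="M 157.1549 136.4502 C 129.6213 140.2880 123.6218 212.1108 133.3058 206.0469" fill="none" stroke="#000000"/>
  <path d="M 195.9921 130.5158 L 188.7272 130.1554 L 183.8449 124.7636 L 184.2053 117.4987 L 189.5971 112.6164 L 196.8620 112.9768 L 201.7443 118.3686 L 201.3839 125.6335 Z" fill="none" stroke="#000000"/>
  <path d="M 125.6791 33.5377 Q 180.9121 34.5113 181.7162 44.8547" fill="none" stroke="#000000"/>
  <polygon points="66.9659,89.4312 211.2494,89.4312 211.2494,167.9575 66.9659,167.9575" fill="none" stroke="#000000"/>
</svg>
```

1 u = 1 mm; y_m = 241.0520 − y.

[1] `<path>` cubic bezier, #000000→engrave S193 F4047: (157.1549,104.6018) → (143.1720,95.3079) → (134.0765,76.6994) → (129.5875,55.7782) → (129.4242,39.5462) → (133.3058,35.0051)

[2] `<path>` regular polygon, #000000→engrave S193 F4047: (195.9921,110.5362) → (188.7272,110.8966) → (183.8449,116.2884) → (184.2053,123.5533) → (189.5971,128.4356) → (196.8620,128.0752) → (201.7443,122.6834) → (201.3839,115.4185) → (195.9921,110.5362) (closed)

[3] `<path>` quadratic bezier, #000000→engrave S193 F4047: (125.6791,207.5143) → (145.5951,206.7501) → (161.1569,205.2363) → (172.3643,202.9729) → (179.2174,199.9599) → (181.7162,196.1973)

[4] `<polygon>` rectangle, #000000→engrave S193 F4047: (66.9659,151.6208) → (211.2494,151.6208) → (211.2494,73.0945) → (66.9659,73.0945) → (66.9659,151.6208) (closed)

; Generated by LaserGRBL
G21
G90
G00 X157.1549 Y104.6018
M3 S193
G1 X143.1720 Y95.3079 F4047
G1 X134.0765 Y76.6994 F4047
G1 X129.5875 Y55.7782 F4047
G1 X129.4242 Y39.5462 F4047
G1 X133.3058 Y35.0051 F4047
M5
G00 X195.9921 Y110.5362
M3 S193
G1 X188.7272 Y110.8966 F4047
G1 X183.8449 Y116.2884 F4047
G1 X184.2053 Y123.5533 F4047
G1 X189.5971 Y128.4356 F4047
G1 X196.8620 Y128.0752 F4047
G1 X201.7443 Y122.6834 F4047
G1 X201.3839 Y115.4185 F4047
G1 X195.9921 Y110.5362 F4047
M5
G00 X125.6791 Y207.5143
M3 S193
G1 X145.5951 Y206.7501 F4047
G1 X161.1569 Y205.2363 F4047
G1 X172.3643 Y202.9729 F4047
G1 X179.2174 Y199.9599 F4047
G1 X181.7162 Y196.1973 F4047
M5
G00 X66.9659 Y151.6208
M3 S193
G1 X211.2494 Y151.6208 F4047
G1 X211.2494 Y73.0945 F4047
G1 X66.9659 Y73.0945 F4047
G1 X66.9659 Y151.6208 F4047
M5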